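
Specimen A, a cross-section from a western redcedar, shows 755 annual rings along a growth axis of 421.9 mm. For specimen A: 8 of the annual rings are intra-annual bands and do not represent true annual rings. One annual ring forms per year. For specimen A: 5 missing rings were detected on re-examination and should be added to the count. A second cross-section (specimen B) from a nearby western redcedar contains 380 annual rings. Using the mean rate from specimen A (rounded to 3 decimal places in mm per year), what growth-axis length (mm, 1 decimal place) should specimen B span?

213.2 mm

Specimen A: true annual ring count = 755 − 8 + 5 = 752.
A: Extension rate ≈ 421.9 / 752 = 0.561 mm per year.
For B, 0.561 mm/year × 380 years = 213.2 mm.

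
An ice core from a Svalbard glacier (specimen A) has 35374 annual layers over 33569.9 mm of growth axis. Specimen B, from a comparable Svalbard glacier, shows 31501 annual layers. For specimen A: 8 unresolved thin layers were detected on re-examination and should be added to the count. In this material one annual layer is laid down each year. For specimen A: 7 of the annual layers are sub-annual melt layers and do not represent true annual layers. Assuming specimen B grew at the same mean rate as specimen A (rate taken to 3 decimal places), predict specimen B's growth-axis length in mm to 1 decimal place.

Specimen A: after corrections the count is 35374 − 7 + 8 = 35375 annual layers.
A: Mean rate = 33569.9 mm / 35375 years ≈ 0.949 mm/year.
Length of B = 0.949 × 31501 = 29894.4 mm.

29894.4 mm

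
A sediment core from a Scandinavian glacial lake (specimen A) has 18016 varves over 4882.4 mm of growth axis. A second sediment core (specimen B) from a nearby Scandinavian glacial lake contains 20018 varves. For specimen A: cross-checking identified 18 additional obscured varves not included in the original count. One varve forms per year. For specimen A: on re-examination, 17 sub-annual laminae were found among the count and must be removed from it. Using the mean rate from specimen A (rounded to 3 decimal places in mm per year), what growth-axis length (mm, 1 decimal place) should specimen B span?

5424.9 mm

Specimen A: true varve count = 18016 − 17 + 18 = 18017.
A: 4882.4 mm over 18017 years gives 4882.4 / 18017 ≈ 0.271 mm/year.
B's length ≈ 0.271 × 20018 = 5424.9 mm.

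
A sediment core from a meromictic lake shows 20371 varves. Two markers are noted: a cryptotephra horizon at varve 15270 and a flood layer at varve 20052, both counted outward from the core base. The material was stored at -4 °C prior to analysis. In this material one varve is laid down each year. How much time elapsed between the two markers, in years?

4782 yr

20052 − 15270 = 4782 varves lie between the two events.
At one varve per year, 4782 years elapsed between them.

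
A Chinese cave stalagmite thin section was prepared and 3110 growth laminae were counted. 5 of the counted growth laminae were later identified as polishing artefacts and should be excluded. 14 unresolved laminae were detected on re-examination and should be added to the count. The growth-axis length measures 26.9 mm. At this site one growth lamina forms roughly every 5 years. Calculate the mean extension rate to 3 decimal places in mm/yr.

Correcting the raw count gives 3110 − 5 + 14 = 3119 true growth laminae.
3119 growth laminae at 5 years each span 3119 × 5 = 15595 years.
26.9 mm over 15595 years gives 26.9 / 15595 ≈ 0.002 mm/yr.

0.002 mm/yr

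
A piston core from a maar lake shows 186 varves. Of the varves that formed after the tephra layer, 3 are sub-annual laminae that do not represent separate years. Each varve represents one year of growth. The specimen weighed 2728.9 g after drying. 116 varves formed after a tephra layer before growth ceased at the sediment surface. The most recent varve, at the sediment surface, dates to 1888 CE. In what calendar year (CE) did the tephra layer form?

1775 CE

116 varves post-date the tephra layer.
116 − 3 false = 113 true varves after the tephra layer.
The varve at the sediment surface is 1888 CE, so the tephra layer dates to 1888 − 113 = 1775 CE.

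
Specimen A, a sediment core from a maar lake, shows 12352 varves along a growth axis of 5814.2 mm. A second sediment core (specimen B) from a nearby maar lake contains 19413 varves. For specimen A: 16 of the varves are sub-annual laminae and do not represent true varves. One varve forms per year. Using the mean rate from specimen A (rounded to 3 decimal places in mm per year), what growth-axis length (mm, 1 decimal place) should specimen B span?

9143.5 mm

Specimen A: after corrections the count is 12352 − 16 = 12336 varves.
A: Extension rate ≈ 5814.2 / 12336 = 0.471 mm/year.
B's length ≈ 0.471 × 19413 = 9143.5 mm.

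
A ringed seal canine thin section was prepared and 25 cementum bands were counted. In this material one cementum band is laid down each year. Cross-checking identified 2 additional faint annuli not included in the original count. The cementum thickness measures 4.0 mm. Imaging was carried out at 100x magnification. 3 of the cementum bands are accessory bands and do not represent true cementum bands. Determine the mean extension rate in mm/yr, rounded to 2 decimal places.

0.17 mm/yr

After corrections the count is 25 − 3 + 2 = 24 cementum bands.
Mean rate = 4.0 mm / 24 years ≈ 0.17 mm/yr.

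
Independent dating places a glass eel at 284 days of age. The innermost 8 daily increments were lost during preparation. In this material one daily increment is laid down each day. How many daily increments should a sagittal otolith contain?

At one daily increment per day, 284 days correspond to 284 daily increments.
Subtracting the 8 daily increments not captured gives 284 − 8 = 276 daily increments in the record.

276 daily increments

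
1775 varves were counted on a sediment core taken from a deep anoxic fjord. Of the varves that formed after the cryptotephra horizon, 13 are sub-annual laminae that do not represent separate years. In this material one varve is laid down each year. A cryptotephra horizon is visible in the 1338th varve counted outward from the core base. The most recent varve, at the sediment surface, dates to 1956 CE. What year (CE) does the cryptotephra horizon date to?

The cryptotephra horizon sits at varve 1338 from the core base, so 1775 − 1338 = 437 varves formed after it.
Excluding 13 false varves: 437 − 13 = 424.
Counting back 424 years from 1956 CE places the cryptotephra horizon in 1956 − 424 = 1532 CE.

1532 CE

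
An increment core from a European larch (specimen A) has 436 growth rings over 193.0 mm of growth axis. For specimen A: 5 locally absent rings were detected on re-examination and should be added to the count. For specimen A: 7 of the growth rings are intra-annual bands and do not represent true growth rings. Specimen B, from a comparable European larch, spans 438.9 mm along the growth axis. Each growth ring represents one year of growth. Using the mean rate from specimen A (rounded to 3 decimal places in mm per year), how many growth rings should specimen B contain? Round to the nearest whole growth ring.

Specimen A: true growth ring count = 436 − 7 + 5 = 434.
A: Extension rate ≈ 193.0 / 434 = 0.445 mm per year.
For B, 438.9 / 0.445 = 986.29 years ≈ 986 growth rings.

986 growth rings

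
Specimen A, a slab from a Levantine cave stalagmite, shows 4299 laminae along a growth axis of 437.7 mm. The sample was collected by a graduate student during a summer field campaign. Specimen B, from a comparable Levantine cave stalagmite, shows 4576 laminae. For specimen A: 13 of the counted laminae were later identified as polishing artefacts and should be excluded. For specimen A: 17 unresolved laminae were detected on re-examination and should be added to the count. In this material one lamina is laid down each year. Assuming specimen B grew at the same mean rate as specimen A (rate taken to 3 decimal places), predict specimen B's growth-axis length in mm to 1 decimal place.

466.8 mm

Specimen A: correcting the raw count gives 4299 − 13 + 17 = 4303 true laminae.
A: Mean rate = 437.7 mm / 4303 years ≈ 0.102 mm/year.
For B, 0.102 mm/year × 4576 years = 466.8 mm.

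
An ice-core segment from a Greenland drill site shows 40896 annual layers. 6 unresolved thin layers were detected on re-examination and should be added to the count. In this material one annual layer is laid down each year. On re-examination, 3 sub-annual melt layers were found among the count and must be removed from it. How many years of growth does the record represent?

Adjusted count: 40896 − 3 + 6 = 40899 annual layers.
One annual layer per year makes the duration 40899 years.

40899 years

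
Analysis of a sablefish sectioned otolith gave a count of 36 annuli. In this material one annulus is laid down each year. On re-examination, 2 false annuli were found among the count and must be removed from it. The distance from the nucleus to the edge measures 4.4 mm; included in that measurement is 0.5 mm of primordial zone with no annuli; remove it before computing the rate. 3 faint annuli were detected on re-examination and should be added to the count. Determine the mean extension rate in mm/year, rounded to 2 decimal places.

Adjusted count: 36 − 2 + 3 = 37 annuli.
The growth record spans 4.4 − 0.5 = 3.9 mm.
Extension rate ≈ 3.9 / 37 = 0.11 mm/year.

0.11 mm/year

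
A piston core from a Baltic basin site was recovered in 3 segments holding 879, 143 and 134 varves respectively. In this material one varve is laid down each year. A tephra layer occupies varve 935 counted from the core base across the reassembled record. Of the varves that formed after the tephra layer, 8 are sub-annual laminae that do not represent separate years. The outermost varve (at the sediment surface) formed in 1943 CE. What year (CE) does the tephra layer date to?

1730 CE

Total varves = 879 + 143 + 134 = 1156.
Between varve 935 and the sediment surface there are 1156 − 935 = 221 varves.
Excluding 8 false varves: 221 − 8 = 213.
Counting back 213 years from 1943 CE places the tephra layer in 1943 − 213 = 1730 CE.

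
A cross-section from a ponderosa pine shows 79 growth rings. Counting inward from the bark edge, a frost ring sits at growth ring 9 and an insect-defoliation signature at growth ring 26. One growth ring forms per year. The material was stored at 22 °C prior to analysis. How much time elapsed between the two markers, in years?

17 yr

The two markers are separated by 26 − 9 = 17 growth rings.
That is 17 years at one growth ring per year.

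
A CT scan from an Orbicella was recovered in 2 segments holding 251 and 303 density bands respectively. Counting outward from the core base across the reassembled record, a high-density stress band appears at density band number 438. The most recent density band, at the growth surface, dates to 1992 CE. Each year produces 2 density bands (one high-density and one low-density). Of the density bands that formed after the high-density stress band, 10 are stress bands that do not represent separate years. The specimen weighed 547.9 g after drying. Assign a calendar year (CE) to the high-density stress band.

Total density bands = 251 + 303 = 554.
Between density band 438 and the growth surface there are 554 − 438 = 116 density bands.
Removing the 10 false density bands leaves 116 − 10 = 106 true density bands beyond the high-density stress band.
With 2 density bands per year, 106 / 2 = 53 years.
1992 − 53 = 1939 CE.

1939 CE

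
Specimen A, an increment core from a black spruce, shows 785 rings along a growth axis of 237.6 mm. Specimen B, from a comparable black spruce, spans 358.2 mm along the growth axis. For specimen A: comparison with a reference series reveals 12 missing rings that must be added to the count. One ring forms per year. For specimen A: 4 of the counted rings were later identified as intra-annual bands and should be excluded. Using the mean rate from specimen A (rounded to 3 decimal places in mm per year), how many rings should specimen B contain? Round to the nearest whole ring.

1194 rings

Specimen A: true ring count = 785 − 4 + 12 = 793.
A: Mean rate = 237.6 mm / 793 years ≈ 0.300 mm/yr.
B spans 358.2 / 0.300 = 1194.00 years ≈ 1194 rings.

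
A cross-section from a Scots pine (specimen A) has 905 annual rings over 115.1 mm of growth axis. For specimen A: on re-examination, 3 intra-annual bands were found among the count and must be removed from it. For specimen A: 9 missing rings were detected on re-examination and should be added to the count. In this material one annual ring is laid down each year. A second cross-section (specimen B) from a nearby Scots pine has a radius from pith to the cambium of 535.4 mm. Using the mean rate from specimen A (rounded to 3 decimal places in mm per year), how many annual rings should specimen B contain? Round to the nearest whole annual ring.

Specimen A: correcting the raw count gives 905 − 3 + 9 = 911 true annual rings.
A: Extension rate ≈ 115.1 / 911 = 0.126 mm per year.
Specimen B: 535.4 mm / 0.126 mm per year = 4249.21 years ≈ 4249 annual rings.

4249 annual rings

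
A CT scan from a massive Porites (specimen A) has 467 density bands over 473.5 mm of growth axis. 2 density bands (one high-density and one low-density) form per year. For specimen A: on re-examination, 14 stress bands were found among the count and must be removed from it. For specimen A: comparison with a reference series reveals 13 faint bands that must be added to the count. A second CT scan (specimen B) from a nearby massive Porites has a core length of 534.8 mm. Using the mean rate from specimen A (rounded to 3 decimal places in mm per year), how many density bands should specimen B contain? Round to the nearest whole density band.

526 density bands

Specimen A: adjusted count: 467 − 14 + 13 = 466 density bands.
Specimen A: 466 density bands at 2 per year is 466 / 2 = 233 years.
A: Mean rate = 473.5 mm / 233 years ≈ 2.032 mm/yr.
B spans 534.8 / 2.032 = 263.19 years; at 2 density bands per year that is 263.19 × 2 ≈ 526 density bands.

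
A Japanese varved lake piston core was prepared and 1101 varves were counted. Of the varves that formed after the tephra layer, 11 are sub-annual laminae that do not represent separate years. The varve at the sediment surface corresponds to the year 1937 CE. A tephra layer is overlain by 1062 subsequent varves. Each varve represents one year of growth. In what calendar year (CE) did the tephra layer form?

1062 varves formed after the tephra layer.
1062 − 11 false = 1051 true varves after the tephra layer.
1937 − 1051 = 886 CE.

886 CE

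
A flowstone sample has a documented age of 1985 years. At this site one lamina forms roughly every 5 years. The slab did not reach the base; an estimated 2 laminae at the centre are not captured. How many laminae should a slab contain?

At 5 years per lamina, 1985 / 5 = 397 laminae are expected.
Less the 2 uncaptured laminae: 397 − 2 = 395.

395 laminae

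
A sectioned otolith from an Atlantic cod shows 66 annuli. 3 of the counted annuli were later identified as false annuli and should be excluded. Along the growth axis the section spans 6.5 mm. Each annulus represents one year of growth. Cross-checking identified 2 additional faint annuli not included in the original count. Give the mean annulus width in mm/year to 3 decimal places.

After corrections the count is 66 − 3 + 2 = 65 annuli.
6.5 mm over 65 years gives 6.5 / 65 ≈ 0.100 mm/year.

0.100 mm/year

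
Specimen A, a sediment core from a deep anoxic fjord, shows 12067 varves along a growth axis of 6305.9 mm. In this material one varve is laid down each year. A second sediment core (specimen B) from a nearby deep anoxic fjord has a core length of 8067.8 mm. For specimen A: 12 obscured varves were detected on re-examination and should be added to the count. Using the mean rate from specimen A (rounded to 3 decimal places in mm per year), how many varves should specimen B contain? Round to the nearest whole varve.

15456 varves

Specimen A: true varve count = 12067 + 12 = 12079.
A: Extension rate ≈ 6305.9 / 12079 = 0.522 mm/yr.
Specimen B: 8067.8 mm / 0.522 mm per year = 15455.56 years ≈ 15456 varves.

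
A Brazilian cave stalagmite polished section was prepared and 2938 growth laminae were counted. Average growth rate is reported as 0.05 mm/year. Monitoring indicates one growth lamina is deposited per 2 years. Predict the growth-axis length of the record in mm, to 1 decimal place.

2938 growth laminae at 2 years each span 2938 × 2 = 5876 years.
Length ≈ 0.05 × 5876 = 293.8 mm.

293.8 mm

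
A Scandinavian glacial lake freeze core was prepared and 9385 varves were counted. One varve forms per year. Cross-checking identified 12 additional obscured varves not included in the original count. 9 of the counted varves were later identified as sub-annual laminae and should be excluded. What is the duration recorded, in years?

True varve count = 9385 − 9 + 12 = 9388.
One varve per year makes the duration 9388 years.

9388 yr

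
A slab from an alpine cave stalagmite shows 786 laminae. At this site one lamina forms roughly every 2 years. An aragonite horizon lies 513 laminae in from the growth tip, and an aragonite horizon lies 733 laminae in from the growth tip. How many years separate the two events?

440 yr

733 − 513 = 220 laminae lie between the two events.
Multiplying by 2 years per lamina: 220 × 2 = 440 years.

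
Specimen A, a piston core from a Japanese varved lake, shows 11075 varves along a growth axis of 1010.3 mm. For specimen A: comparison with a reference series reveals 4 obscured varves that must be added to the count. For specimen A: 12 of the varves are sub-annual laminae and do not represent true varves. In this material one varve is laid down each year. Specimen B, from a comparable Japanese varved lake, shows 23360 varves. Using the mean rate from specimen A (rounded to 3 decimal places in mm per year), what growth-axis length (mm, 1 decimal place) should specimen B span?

2125.8 mm

Specimen A: true varve count = 11075 − 12 + 4 = 11067.
A: Extension rate ≈ 1010.3 / 11067 = 0.091 mm/year.
For B, 0.091 mm/year × 23360 years = 2125.8 mm.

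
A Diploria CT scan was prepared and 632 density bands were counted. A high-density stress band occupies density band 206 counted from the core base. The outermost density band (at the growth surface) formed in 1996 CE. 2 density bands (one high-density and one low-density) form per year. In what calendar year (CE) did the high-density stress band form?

632 − 206 = 426 density bands lie beyond the high-density stress band toward the growth surface.
426 density bands at 2 per year is 426 / 2 = 213 years.
1996 − 213 = 1783 CE.

1783 CE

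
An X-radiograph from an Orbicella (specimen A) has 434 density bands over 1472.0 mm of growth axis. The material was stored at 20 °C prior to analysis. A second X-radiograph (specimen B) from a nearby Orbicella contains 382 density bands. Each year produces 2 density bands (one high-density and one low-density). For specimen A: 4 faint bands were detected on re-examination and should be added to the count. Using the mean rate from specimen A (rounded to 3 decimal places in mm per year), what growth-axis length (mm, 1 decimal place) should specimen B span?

1283.7 mm

Specimen A: adjusted count: 434 + 4 = 438 density bands.
Specimen A: 438 density bands at 2 per year is 438 / 2 = 219 years.
A: 1472.0 mm over 219 years gives 1472.0 / 219 ≈ 6.721 mm/yr.
Specimen B: with 2 density bands per year, 382 / 2 = 191 years. Length of B = 6.721 × 191 = 1283.7 mm.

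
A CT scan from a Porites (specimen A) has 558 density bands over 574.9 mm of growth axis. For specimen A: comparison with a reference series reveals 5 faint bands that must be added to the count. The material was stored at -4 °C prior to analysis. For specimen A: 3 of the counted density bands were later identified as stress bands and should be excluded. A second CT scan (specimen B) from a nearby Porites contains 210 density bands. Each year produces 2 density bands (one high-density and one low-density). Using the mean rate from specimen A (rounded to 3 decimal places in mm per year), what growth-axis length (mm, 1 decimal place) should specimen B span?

Specimen A: correcting the raw count gives 558 − 3 + 5 = 560 true density bands.
Specimen A: 560 density bands at 2 per year is 560 / 2 = 280 years.
A: Mean rate = 574.9 mm / 280 years ≈ 2.053 mm per year.
Specimen B: with 2 density bands per year, 210 / 2 = 105 years. For B, 2.053 mm/year × 105 years = 215.6 mm.

215.6 mm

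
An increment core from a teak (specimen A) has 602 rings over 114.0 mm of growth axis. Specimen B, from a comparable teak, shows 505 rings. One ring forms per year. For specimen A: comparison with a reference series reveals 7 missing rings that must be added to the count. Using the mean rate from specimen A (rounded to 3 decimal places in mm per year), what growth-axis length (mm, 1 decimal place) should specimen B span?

Specimen A: true ring count = 602 + 7 = 609.
A: Mean rate = 114.0 mm / 609 years ≈ 0.187 mm/year.
B's length ≈ 0.187 × 505 = 94.4 mm.

94.4 mm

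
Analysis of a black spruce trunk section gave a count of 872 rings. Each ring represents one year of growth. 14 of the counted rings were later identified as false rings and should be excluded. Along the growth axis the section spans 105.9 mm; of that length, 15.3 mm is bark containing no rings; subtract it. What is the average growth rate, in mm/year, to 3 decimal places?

Correcting the raw count gives 872 − 14 = 858 true rings.
The growth record spans 105.9 − 15.3 = 90.6 mm.
Extension rate ≈ 90.6 / 858 = 0.106 mm/year.

0.106 mm/year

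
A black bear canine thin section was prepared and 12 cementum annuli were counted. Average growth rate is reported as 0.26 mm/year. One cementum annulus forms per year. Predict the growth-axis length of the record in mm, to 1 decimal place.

12 years of growth are recorded.
Length ≈ 0.26 × 12 = 3.1 mm.

3.1 mm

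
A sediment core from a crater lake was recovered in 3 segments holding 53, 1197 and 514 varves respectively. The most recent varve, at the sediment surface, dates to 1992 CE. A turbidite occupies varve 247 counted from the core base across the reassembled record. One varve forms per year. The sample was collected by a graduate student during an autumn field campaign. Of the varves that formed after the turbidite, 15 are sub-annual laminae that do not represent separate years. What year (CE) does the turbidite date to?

Total varves = 53 + 1197 + 514 = 1764.
The turbidite sits at varve 247 from the core base, so 1764 − 247 = 1517 varves formed after it.
Excluding 15 false varves: 1517 − 15 = 1502.
1992 − 1502 = 490 CE.

490 CE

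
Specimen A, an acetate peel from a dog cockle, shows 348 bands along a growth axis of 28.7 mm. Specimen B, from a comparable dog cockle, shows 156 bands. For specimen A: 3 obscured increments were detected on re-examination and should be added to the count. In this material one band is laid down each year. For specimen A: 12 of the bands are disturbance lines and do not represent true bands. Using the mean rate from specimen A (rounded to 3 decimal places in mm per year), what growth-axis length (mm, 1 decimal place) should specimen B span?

Specimen A: correcting the raw count gives 348 − 12 + 3 = 339 true bands.
A: Mean rate = 28.7 mm / 339 years ≈ 0.085 mm/yr.
Length of B = 0.085 × 156 = 13.3 mm.

13.3 mm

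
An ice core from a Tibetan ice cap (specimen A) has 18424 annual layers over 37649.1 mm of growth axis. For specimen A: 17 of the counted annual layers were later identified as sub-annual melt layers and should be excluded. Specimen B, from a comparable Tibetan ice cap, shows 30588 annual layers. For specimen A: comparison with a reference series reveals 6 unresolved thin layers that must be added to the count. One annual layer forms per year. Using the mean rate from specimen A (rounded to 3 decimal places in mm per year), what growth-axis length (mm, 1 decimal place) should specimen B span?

Specimen A: adjusted count: 18424 − 17 + 6 = 18413 annual layers.
A: Extension rate ≈ 37649.1 / 18413 = 2.045 mm per year.
For B, 2.045 mm/year × 30588 years = 62552.5 mm.

62552.5 mm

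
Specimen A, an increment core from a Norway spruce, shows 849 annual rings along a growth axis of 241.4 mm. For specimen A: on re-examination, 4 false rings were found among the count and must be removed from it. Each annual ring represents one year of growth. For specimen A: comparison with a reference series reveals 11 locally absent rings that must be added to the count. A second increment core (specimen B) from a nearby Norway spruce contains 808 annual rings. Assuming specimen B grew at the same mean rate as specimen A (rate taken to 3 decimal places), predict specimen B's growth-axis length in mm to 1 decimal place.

Specimen A: adjusted count: 849 − 4 + 11 = 856 annual rings.
A: Mean rate = 241.4 mm / 856 years ≈ 0.282 mm per year.
For B, 0.282 mm/year × 808 years = 227.9 mm.

227.9 mm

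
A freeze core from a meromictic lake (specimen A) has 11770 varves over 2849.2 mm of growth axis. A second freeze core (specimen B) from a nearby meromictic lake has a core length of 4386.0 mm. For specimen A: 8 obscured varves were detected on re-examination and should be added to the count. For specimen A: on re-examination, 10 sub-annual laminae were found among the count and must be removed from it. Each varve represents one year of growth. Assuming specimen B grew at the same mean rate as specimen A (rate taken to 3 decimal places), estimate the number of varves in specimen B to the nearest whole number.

18124 varves

Specimen A: adjusted count: 11770 − 10 + 8 = 11768 varves.
A: 2849.2 mm over 11768 years gives 2849.2 / 11768 ≈ 0.242 mm/year.
B spans 4386.0 / 0.242 = 18123.97 years ≈ 18124 varves.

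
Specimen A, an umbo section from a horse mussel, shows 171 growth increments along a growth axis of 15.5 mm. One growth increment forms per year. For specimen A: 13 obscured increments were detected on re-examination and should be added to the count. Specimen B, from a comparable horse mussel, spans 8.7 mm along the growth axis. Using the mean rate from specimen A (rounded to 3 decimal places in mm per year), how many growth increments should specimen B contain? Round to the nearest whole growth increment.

104 growth increments

Specimen A: after corrections the count is 171 + 13 = 184 growth increments.
A: Extension rate ≈ 15.5 / 184 = 0.084 mm per year.
For B, 8.7 / 0.084 = 103.57 years ≈ 104 growth increments.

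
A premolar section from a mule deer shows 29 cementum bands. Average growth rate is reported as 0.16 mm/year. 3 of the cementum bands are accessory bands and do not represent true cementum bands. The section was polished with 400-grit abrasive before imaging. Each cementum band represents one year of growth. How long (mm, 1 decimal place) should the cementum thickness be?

4.2 mm

After corrections the count is 29 − 3 = 26 cementum bands.
26 years at 0.16 mm/year gives 0.16 × 26 = 4.2 mm.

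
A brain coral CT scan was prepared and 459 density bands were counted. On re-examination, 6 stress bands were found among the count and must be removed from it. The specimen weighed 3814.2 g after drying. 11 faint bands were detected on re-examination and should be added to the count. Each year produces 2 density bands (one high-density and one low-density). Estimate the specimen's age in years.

232 years

After corrections the count is 459 − 6 + 11 = 464 density bands.
464 density bands at 2 per year is 464 / 2 = 232 years.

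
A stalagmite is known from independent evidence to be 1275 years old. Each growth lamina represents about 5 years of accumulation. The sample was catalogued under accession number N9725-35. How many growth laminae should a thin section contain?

One growth lamina every 5 years means 1275 / 5 = 255 growth laminae.
So 255 growth laminae should be present.

255 growth laminae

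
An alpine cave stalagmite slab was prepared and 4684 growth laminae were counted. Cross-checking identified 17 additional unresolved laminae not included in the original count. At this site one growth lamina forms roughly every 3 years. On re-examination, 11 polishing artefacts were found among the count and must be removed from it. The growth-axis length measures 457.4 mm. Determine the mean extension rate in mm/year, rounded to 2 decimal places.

0.03 mm/year

True growth lamina count = 4684 − 11 + 17 = 4690.
4690 growth laminae at 3 years each span 4690 × 3 = 14070 years.
Extension rate ≈ 457.4 / 14070 = 0.03 mm/year.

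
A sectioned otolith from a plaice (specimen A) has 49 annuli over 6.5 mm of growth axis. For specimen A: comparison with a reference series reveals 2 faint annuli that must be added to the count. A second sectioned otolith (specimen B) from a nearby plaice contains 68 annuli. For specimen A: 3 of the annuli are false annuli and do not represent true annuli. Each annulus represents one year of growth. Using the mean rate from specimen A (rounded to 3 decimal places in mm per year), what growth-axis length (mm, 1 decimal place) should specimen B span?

Specimen A: adjusted count: 49 − 3 + 2 = 48 annuli.
A: 6.5 mm over 48 years gives 6.5 / 48 ≈ 0.135 mm/year.
Length of B = 0.135 × 68 = 9.2 mm.

9.2 mm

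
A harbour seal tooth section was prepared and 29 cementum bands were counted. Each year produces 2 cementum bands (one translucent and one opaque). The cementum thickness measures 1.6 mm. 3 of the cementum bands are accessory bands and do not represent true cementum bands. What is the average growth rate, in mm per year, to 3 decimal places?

Adjusted count: 29 − 3 = 26 cementum bands.
Dividing by 2 cementum bands per year: 26 / 2 = 13 years.
Extension rate ≈ 1.6 / 13 = 0.123 mm per year.

0.123 mm per year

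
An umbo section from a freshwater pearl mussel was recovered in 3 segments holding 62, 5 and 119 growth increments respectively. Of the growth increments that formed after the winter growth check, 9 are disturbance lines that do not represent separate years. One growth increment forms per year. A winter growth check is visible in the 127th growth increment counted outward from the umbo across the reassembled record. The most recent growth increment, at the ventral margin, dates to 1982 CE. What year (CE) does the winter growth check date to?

1932 CE

Total growth increments = 62 + 5 + 119 = 186.
Between growth increment 127 and the ventral margin there are 186 − 127 = 59 growth increments.
Removing the 9 false growth increments leaves 59 − 9 = 50 true growth increments beyond the winter growth check.
1982 − 50 = 1932 CE.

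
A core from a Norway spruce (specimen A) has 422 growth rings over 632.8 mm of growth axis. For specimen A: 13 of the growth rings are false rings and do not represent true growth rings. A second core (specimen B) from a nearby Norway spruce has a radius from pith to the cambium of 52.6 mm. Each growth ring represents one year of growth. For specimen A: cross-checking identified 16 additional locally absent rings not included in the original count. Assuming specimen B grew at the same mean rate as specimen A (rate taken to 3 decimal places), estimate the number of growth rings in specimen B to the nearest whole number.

Specimen A: correcting the raw count gives 422 − 13 + 16 = 425 true growth rings.
A: Mean rate = 632.8 mm / 425 years ≈ 1.489 mm/yr.
Specimen B: 52.6 mm / 1.489 mm per year = 35.33 years ≈ 35 growth rings.

35 growth rings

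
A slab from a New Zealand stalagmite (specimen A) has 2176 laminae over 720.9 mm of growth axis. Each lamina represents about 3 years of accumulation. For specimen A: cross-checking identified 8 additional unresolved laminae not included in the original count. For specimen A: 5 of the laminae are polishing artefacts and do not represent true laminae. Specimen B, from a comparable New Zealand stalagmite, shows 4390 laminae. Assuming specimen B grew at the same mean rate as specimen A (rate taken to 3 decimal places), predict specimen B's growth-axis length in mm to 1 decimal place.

Specimen A: true lamina count = 2176 − 5 + 8 = 2179.
Specimen A: 2179 laminae at 3 years each span 2179 × 3 = 6537 years.
A: Mean rate = 720.9 mm / 6537 years ≈ 0.110 mm per year.
Specimen B: multiplying by 3 years per lamina: 4390 × 3 = 13170 years. B's length ≈ 0.110 × 13170 = 1448.7 mm.

1448.7 mm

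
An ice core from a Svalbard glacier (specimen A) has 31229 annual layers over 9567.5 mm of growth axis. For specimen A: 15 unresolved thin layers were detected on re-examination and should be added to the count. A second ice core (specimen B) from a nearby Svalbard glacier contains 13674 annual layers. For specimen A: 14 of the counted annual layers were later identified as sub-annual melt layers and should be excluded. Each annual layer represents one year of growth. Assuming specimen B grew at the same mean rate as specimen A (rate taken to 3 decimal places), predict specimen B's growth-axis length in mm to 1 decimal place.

Specimen A: after corrections the count is 31229 − 14 + 15 = 31230 annual layers.
A: Mean rate = 9567.5 mm / 31230 years ≈ 0.306 mm/year.
Length of B = 0.306 × 13674 = 4184.2 mm.

4184.2 mm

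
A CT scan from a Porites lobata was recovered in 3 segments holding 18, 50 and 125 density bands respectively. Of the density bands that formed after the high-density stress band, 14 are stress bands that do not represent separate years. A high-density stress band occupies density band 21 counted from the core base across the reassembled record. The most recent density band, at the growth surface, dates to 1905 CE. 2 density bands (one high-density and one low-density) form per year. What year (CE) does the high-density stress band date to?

Total density bands = 18 + 50 + 125 = 193.
193 − 21 = 172 density bands lie beyond the high-density stress band toward the growth surface.
Removing the 14 false density bands leaves 172 − 14 = 158 true density bands beyond the high-density stress band.
Dividing by 2 density bands per year: 158 / 2 = 79 years.
Counting back 79 years from 1905 CE places the high-density stress band in 1905 − 79 = 1826 CE.

1826 CE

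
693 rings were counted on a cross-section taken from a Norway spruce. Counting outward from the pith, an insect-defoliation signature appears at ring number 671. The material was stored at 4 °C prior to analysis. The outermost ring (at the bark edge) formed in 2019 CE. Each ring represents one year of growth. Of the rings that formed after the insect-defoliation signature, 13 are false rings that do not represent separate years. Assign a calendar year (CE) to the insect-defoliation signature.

The insect-defoliation signature sits at ring 671 from the pith, so 693 − 671 = 22 rings formed after it.
Excluding 13 false rings: 22 − 13 = 9.
2019 − 9 = 2010 CE.

2010 CE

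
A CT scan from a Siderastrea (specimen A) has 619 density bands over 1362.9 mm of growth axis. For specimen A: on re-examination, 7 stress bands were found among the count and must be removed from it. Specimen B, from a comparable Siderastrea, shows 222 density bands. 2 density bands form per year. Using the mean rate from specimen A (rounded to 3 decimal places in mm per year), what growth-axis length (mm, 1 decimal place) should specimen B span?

Specimen A: after corrections the count is 619 − 7 = 612 density bands.
Specimen A: with 2 density bands per year, 612 / 2 = 306 years.
A: 1362.9 mm over 306 years gives 1362.9 / 306 ≈ 4.454 mm per year.
Specimen B: dividing by 2 density bands per year: 222 / 2 = 111 years. For B, 4.454 mm/year × 111 years = 494.4 mm.

494.4 mm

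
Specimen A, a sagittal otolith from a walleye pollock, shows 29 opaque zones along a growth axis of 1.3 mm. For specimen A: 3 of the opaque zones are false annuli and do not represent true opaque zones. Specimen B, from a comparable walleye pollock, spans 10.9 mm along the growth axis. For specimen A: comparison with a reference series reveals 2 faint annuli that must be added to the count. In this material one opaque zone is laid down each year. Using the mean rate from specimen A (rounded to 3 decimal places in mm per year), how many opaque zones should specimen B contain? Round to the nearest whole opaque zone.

Specimen A: adjusted count: 29 − 3 + 2 = 28 opaque zones.
A: Extension rate ≈ 1.3 / 28 = 0.046 mm/yr.
Specimen B: 10.9 mm / 0.046 mm per year = 236.96 years ≈ 237 opaque zones.

237 opaque zones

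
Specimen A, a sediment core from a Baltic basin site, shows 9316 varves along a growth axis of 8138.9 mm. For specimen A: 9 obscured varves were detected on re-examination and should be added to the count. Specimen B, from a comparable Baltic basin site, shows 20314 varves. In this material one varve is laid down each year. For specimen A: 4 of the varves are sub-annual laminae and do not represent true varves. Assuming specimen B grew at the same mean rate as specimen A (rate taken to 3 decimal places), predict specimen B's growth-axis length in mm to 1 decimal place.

17734.1 mm

Specimen A: after corrections the count is 9316 − 4 + 9 = 9321 varves.
A: Mean rate = 8138.9 mm / 9321 years ≈ 0.873 mm/yr.
Length of B = 0.873 × 20314 = 17734.1 mm.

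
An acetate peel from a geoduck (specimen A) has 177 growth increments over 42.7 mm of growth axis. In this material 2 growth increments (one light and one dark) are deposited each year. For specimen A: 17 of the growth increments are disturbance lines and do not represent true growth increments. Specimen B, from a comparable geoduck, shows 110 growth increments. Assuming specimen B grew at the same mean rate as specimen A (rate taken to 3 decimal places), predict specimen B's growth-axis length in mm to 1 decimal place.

Specimen A: true growth increment count = 177 − 17 = 160.
Specimen A: dividing by 2 growth increments per year: 160 / 2 = 80 years.
A: Extension rate ≈ 42.7 / 80 = 0.534 mm/yr.
Specimen B: 110 growth increments at 2 per year is 110 / 2 = 55 years. Length of B = 0.534 × 55 = 29.4 mm.

29.4 mm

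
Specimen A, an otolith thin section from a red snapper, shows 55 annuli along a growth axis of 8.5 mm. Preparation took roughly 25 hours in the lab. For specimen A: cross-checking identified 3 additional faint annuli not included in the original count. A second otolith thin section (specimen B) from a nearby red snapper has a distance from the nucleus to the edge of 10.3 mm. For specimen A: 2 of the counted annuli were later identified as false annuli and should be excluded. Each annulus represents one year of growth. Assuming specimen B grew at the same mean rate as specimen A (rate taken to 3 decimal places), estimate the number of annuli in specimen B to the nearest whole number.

68 annuli

Specimen A: adjusted count: 55 − 2 + 3 = 56 annuli.
A: Mean rate = 8.5 mm / 56 years ≈ 0.152 mm/year.
B spans 10.3 / 0.152 = 67.76 years ≈ 68 annuli.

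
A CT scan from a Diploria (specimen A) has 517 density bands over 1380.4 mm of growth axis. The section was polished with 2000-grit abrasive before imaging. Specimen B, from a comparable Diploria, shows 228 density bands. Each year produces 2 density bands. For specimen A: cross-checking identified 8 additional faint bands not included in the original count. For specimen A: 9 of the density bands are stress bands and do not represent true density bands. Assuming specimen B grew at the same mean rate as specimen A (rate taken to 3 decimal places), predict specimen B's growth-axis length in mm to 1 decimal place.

609.9 mm

Specimen A: adjusted count: 517 − 9 + 8 = 516 density bands.
Specimen A: 516 density bands at 2 per year is 516 / 2 = 258 years.
A: 1380.4 mm over 258 years gives 1380.4 / 258 ≈ 5.350 mm/year.
Specimen B: 228 density bands at 2 per year is 228 / 2 = 114 years. For B, 5.350 mm/year × 114 years = 609.9 mm.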